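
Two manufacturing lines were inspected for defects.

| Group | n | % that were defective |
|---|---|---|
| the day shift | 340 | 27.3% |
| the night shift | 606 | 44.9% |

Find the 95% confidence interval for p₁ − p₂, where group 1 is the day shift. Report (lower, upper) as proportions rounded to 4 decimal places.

(-0.2377, -0.1143)

SE₁ = √(p̂₁(1−p̂₁)/n₁) = √(0.2730·0.7270/340) = 0.02416; SE₂ = √(0.4490·0.5510/606) = 0.02021.
Independent samples: SE of the difference = √(SE₁² + SE₂²) = √(0.0005837056 + 0.0004084441) = 0.03150.
z* for 95% confidence is 1.960, so the margin of error is 1.960 × 0.03150 = 0.06174.
Point estimate p̂₁ − p̂₂ = 0.2730 − 0.4490 = -0.1760.
-0.1760 ± 0.06174 → (-0.2377, -0.1143).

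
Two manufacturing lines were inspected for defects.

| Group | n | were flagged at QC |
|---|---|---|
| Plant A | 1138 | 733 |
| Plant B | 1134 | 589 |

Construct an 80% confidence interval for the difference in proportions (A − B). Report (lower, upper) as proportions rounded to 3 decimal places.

(0.098, 0.151)

Sample proportions: 733/1138 = 0.6441, 589/1134 = 0.5194.
Each SE is √(p̂(1−p̂)/n): √(0.6441·0.3559/1138) = 0.01419 and √(0.5194·0.4806/1134) = 0.01484.
SE(p̂₁ − p̂₂) = √(SE₁² + SE₂²) = √(0.0002013561 + 0.0002202256) = 0.02053, since the two samples are independent.
At 80% confidence z* = 1.282; margin = 1.282 × 0.02053 = 0.02632.
The difference is 0.6441 − 0.5194 = 0.1247, so the interval is 0.1247 ± 0.02632 = (0.098, 0.151).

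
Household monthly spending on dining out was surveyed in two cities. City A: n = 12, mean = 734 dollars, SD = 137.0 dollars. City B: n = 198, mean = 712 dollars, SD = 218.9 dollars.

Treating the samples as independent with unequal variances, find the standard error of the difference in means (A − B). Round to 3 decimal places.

Per-group SEs: s₁/√n₁ = 137.0/√12 = 39.5485, s₂/√n₂ = 218.9/√198 = 15.5565.
Unpooled SE of the difference: √(1564.08385225 + 242.00469225) = 42.4981.

42.498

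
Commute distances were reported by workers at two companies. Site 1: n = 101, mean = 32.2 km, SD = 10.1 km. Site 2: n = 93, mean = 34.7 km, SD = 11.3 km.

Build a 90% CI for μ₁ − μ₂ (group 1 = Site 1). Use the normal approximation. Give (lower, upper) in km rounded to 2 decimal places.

(-5.04, 0.04)

SE₁ = s₁/√n₁ = 10.1/√101 = 1.0050; SE₂ = 11.3/√93 = 1.1718.
Independent samples, unequal variances: SE_diff = √(SE₁² + SE₂²) = √(1.010025 + 1.37311524) = 1.5437.
z* = 1.645, so margin of error = 1.645 × 1.5437 = 2.5394.
Difference in means = 32.2 − 34.7 = -2.5000.
-2.5000 ± 2.5394 → (-5.04, 0.04).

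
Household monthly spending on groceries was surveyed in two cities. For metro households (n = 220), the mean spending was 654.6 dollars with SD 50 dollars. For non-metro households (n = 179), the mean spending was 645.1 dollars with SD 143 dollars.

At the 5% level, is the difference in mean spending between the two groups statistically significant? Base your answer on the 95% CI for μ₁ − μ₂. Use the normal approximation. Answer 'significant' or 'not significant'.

Standard errors of each mean: 50/√220 = 3.3710 and 143/√179 = 10.6883.
SE(x̄₁ − x̄₂) = √(3.3710² + 10.6883²) = 11.2073 for independent samples with unequal variances.
With z* = 1.960, the margin is 1.960 × 11.2073 = 21.9663.
x̄₁ − x̄₂ = 654.6 − 645.1 = 9.5000; the interval is 9.5000 ± 21.9663 = (-12.4663, 31.4663).
The interval (-12.4663, 31.4663) contains 0, so the difference is not significant.

not significant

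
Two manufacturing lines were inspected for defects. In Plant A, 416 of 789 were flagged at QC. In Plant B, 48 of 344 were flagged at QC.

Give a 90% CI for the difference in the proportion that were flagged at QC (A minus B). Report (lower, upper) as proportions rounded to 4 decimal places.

First, p̂₁ = 416/789 = 0.5272; p̂₂ = 48/344 = 0.1395.
The two standard errors are √(0.5272×0.4728/789) = 0.01777 and √(0.1395×0.8605/344) = 0.01868.
Because the samples are independent, SE_diff = √(0.01777² + 0.01868²) = 0.02578.
Using z* = 1.645 for 90%, ME = 1.645 × 0.02578 = 0.04241.
p̂₁ − p̂₂ = 0.3877; interval 0.3877 ± 0.04241 gives (0.3453, 0.4301).

(0.3453, 0.4301)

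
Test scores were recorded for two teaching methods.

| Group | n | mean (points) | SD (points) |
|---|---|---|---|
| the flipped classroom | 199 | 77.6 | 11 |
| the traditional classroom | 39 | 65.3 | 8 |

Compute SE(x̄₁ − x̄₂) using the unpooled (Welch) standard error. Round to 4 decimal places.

SE₁ = s₁/√n₁ = 11/√199 = 0.7798; SE₂ = 8/√39 = 1.2810.
Independent samples, unequal variances: SE_diff = √(SE₁² + SE₂²) = √(0.60808804 + 1.640961) = 1.4997.

1.4997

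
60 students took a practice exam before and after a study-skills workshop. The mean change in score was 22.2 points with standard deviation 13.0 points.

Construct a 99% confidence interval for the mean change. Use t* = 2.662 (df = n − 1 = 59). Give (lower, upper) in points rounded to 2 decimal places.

This is a matched-pairs design, so SE = s_d/√n = 13.0/√60 = 1.6783.
Margin = 2.662 × 1.6783 = 4.4676; the interval is 22.2 ± 4.4676 = (17.73, 26.67).

(17.73, 26.67)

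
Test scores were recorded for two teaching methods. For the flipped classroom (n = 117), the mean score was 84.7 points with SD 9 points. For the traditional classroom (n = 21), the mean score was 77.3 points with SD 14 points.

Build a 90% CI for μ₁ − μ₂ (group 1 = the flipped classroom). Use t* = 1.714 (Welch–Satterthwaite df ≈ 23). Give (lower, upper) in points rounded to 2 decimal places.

SE₁ = s₁/√n₁ = 9/√117 = 0.8321; SE₂ = 14/√21 = 3.0551.
Independent samples, unequal variances: SE_diff = √(SE₁² + SE₂²) = √(0.69239041 + 9.33363601) = 3.1664.
t* = 1.714, so margin of error = 1.714 × 3.1664 = 5.4272.
Difference in means = 84.7 − 77.3 = 7.4000.
7.4000 ± 5.4272 → (1.97, 12.83).

(1.97, 12.83)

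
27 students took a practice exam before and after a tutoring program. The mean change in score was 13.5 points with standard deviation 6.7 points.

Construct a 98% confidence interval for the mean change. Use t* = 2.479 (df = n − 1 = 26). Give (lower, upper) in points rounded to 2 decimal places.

(10.30, 16.70)

Paired design: SE = s_d/√n = 6.7/√27 = 1.2894.
t* = 2.479; margin of error = 2.479 × 1.2894 = 3.1964.
13.5 ± 3.1964 → (10.30, 16.70).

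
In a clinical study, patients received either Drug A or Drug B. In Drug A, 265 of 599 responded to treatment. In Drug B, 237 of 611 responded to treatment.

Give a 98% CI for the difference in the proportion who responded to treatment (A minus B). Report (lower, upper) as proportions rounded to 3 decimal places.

p̂₁ = 265/599 = 0.4424 and p̂₂ = 237/611 = 0.3879.
SE₁ = √(p̂₁(1−p̂₁)/n₁) = √(0.4424·0.5576/599) = 0.02029; SE₂ = √(0.3879·0.6121/611) = 0.01971.
Independent samples: SE of the difference = √(SE₁² + SE₂²) = √(0.0004116841 + 0.0003884841) = 0.02829.
z* for 98% confidence is 2.326, so the margin of error is 2.326 × 0.02829 = 0.06580.
Point estimate p̂₁ − p̂₂ = 0.4424 − 0.3879 = 0.0545.
0.0545 ± 0.06580 → (-0.011, 0.120).

(-0.011, 0.120)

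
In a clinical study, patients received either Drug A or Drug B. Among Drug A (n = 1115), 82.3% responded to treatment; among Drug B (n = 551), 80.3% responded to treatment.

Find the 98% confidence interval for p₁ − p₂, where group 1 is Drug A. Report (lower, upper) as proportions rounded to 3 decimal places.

(-0.028, 0.068)

Each SE is √(p̂(1−p̂)/n): √(0.8230·0.1770/1115) = 0.01143 and √(0.8030·0.1970/551) = 0.01694.
SE(p̂₁ − p̂₂) = √(SE₁² + SE₂²) = √(0.0001306449 + 0.0002869636) = 0.02044, since the two samples are independent.
At 98% confidence z* = 2.326; margin = 2.326 × 0.02044 = 0.04754.
The difference is 0.8230 − 0.8030 = 0.0200, so the interval is 0.0200 ± 0.04754 = (-0.028, 0.068).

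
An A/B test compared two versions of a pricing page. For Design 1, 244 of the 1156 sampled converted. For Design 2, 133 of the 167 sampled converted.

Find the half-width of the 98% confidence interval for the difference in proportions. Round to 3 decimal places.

0.078

p̂₁ = 244/1156 = 0.2111 and p̂₂ = 133/167 = 0.7964.
SE₁ = √(p̂₁(1−p̂₁)/n₁) = √(0.2111·0.7889/1156) = 0.01200; SE₂ = √(0.7964·0.2036/167) = 0.03116.
Independent samples: SE of the difference = √(SE₁² + SE₂²) = √(0.000144 + 0.0009709456) = 0.03339.
z* for 98% confidence is 2.326, so the margin of error is 2.326 × 0.03339 = 0.07767.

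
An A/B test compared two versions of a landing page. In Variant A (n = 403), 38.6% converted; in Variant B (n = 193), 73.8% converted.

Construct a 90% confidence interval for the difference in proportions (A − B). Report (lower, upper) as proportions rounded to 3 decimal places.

Each SE is √(p̂(1−p̂)/n): √(0.3860·0.6140/403) = 0.02425 and √(0.7380·0.2620/193) = 0.03165.
SE(p̂₁ − p̂₂) = √(SE₁² + SE₂²) = √(0.0005880625 + 0.0010017225) = 0.03987, since the two samples are independent.
At 90% confidence z* = 1.645; margin = 1.645 × 0.03987 = 0.06559.
The difference is 0.3860 − 0.7380 = -0.3520, so the interval is -0.3520 ± 0.06559 = (-0.418, -0.286).

(-0.418, -0.286)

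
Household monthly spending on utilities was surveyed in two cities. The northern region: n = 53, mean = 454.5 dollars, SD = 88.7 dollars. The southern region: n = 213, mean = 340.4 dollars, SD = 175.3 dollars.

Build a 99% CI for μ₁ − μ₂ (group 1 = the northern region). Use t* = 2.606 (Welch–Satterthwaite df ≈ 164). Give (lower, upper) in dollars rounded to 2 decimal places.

(69.51, 158.69)

Per-group SEs: s₁/√n₁ = 88.7/√53 = 12.1839, s₂/√n₂ = 175.3/√213 = 12.0114.
Unpooled SE of the difference: √(148.44741921 + 144.27372996) = 17.1091.
Margin of error = t* · SE = 2.606 × 17.1091 = 44.5863.
x̄₁ − x̄₂ = 454.5 − 340.4 = 114.1000.
CI: 114.1000 ± 44.5863 = (69.51, 158.69).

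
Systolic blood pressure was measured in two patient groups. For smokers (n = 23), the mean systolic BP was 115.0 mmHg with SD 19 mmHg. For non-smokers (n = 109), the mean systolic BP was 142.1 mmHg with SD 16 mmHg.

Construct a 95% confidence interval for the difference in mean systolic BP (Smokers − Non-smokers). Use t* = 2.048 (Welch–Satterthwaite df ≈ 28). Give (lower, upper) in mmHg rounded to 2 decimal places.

SE₁ = s₁/√n₁ = 19/√23 = 3.9618; SE₂ = 16/√109 = 1.5325.
Independent samples, unequal variances: SE_diff = √(SE₁² + SE₂²) = √(15.69585924 + 2.34855625) = 4.2479.
t* = 2.048, so margin of error = 2.048 × 4.2479 = 8.6997.
Difference in means = 115.0 − 142.1 = -27.1000.
-27.1000 ± 8.6997 → (-35.80, -18.40).

(-35.80, -18.40)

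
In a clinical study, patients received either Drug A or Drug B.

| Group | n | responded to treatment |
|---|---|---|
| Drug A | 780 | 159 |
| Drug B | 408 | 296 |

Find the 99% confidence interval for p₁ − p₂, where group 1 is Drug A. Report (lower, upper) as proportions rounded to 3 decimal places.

(-0.590, -0.454)

Sample proportions: 159/780 = 0.2038, 296/408 = 0.7255.
Each SE is √(p̂(1−p̂)/n): √(0.2038·0.7962/780) = 0.01442 and √(0.7255·0.2745/408) = 0.02209.
SE(p̂₁ − p̂₂) = √(SE₁² + SE₂²) = √(0.0002079364 + 0.0004879681) = 0.02638, since the two samples are independent.
At 99% confidence z* = 2.576; margin = 2.576 × 0.02638 = 0.06795.
The difference is 0.2038 − 0.7255 = -0.5217, so the interval is -0.5217 ± 0.06795 = (-0.590, -0.454).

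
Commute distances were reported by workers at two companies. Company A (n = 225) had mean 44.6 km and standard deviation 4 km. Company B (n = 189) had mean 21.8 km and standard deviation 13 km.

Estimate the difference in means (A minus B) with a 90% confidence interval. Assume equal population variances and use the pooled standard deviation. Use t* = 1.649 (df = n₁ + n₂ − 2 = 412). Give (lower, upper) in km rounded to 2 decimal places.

s_p = √[((n₁−1)s₁² + (n₂−1)s₂²)/(n₁+n₂−2)] = √[(224·4² + 188·13²)/412] = 9.2637.
SE = 9.2637·√(1/225 + 1/189) = 0.9140.
With t* = 1.649, margin = 1.649 × 0.9140 = 1.5072.
x̄₁ − x̄₂ = 44.6 − 21.8 = 22.8000; interval 22.8000 ± 1.5072 = (21.29, 24.31).

(21.29, 24.31)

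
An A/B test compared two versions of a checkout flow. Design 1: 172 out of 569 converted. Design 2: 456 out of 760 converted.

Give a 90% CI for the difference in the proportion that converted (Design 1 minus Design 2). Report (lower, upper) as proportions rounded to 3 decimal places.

Sample proportions: 172/569 = 0.3023, 456/760 = 0.6000.
Each SE is √(p̂(1−p̂)/n): √(0.3023·0.6977/569) = 0.01925 and √(0.6000·0.4000/760) = 0.01777.
SE(p̂₁ − p̂₂) = √(SE₁² + SE₂²) = √(0.0003705625 + 0.0003157729) = 0.02620, since the two samples are independent.
At 90% confidence z* = 1.645; margin = 1.645 × 0.02620 = 0.04310.
The difference is 0.3023 − 0.6000 = -0.2977, so the interval is -0.2977 ± 0.04310 = (-0.341, -0.255).

(-0.341, -0.255)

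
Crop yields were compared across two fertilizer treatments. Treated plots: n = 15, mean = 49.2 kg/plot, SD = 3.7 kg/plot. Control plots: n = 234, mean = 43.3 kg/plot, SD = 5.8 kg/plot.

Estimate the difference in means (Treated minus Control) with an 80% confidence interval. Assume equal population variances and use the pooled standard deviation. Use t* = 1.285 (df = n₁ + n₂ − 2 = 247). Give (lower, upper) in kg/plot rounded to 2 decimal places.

Pooled variance s_p² = [14·3.7² + 233·5.8²] / (15+234−2) = 32.5092, so s_p = 5.7017.
SE_diff = s_p·√(1/n₁ + 1/n₂) = 5.7017·√(1/15 + 1/234) = 1.5186.
t* = 1.285; margin = 1.285 × 1.5186 = 1.9514.
Difference = 49.2 − 43.3 = 5.9000.
5.9000 ± 1.9514 → (3.95, 7.85).

(3.95, 7.85)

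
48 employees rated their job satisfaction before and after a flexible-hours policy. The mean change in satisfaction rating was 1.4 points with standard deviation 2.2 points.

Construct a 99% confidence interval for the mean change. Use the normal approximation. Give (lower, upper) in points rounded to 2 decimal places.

This is a matched-pairs design, so SE = s_d/√n = 2.2/√48 = 0.3175.
Margin = 2.576 × 0.3175 = 0.8179; the interval is 1.4 ± 0.8179 = (0.58, 2.22).

(0.58, 2.22)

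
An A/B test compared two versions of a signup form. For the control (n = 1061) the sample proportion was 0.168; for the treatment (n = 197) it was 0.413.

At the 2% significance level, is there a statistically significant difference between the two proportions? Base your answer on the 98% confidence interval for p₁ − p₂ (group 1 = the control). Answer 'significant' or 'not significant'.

Each SE is √(p̂(1−p̂)/n): √(0.1680·0.8320/1061) = 0.01148 and √(0.4130·0.5870/197) = 0.03508.
SE(p̂₁ − p̂₂) = √(SE₁² + SE₂²) = √(0.0001317904 + 0.0012306064) = 0.03691, since the two samples are independent.
At 98% confidence z* = 2.326; margin = 2.326 × 0.03691 = 0.08585.
The difference is 0.1680 − 0.4130 = -0.2450, so the interval is -0.2450 ± 0.08585 = (-0.33085, -0.15915).
The interval (-0.33085, -0.15915) does not contain 0, so the difference is significant.

significant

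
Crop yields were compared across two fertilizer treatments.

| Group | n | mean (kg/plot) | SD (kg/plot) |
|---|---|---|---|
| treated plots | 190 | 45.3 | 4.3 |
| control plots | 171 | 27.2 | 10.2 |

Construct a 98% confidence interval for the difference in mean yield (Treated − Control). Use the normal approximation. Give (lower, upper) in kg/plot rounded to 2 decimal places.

(16.15, 20.05)

Per-group SEs: s₁/√n₁ = 4.3/√190 = 0.3120, s₂/√n₂ = 10.2/√171 = 0.7800.
Unpooled SE of the difference: √(0.097344 + 0.6084) = 0.8401.
Margin of error = z* · SE = 2.326 × 0.8401 = 1.9541.
x̄₁ − x̄₂ = 45.3 − 27.2 = 18.1000.
CI: 18.1000 ± 1.9541 = (16.15, 20.05).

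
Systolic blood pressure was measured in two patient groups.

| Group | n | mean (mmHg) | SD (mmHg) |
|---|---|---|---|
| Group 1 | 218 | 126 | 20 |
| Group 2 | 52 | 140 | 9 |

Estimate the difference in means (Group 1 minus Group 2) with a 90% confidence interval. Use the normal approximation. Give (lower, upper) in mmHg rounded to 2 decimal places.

(-17.03, -10.97)

SE₁ = s₁/√n₁ = 20/√218 = 1.3546; SE₂ = 9/√52 = 1.2481.
Independent samples, unequal variances: SE_diff = √(SE₁² + SE₂²) = √(1.83494116 + 1.55775361) = 1.8419.
z* = 1.645, so margin of error = 1.645 × 1.8419 = 3.0299.
Difference in means = 126 − 140 = -14.0000.
-14.0000 ± 3.0299 → (-17.03, -10.97).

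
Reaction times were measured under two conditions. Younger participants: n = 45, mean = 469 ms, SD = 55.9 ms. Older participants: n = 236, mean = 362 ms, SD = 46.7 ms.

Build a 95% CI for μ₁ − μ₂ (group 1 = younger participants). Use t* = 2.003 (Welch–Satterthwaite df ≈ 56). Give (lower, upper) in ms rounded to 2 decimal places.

Standard errors of each mean: 55.9/√45 = 8.3331 and 46.7/√236 = 3.0399.
SE(x̄₁ − x̄₂) = √(8.3331² + 3.0399²) = 8.8703 for independent samples with unequal variances.
With t* = 2.003, the margin is 2.003 × 8.8703 = 17.7672.
x̄₁ − x̄₂ = 469 − 362 = 107.0000; the interval is 107.0000 ± 17.7672 = (89.23, 124.77).

(89.23, 124.77)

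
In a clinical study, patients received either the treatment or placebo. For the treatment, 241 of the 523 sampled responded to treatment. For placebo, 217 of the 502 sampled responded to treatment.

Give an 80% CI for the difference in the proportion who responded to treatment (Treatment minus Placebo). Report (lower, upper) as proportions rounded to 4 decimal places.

(-0.0113, 0.0683)

p̂₁ = 241/523 = 0.4608 and p̂₂ = 217/502 = 0.4323.
SE₁ = √(p̂₁(1−p̂₁)/n₁) = √(0.4608·0.5392/523) = 0.02180; SE₂ = √(0.4323·0.5677/502) = 0.02211.
Independent samples: SE of the difference = √(SE₁² + SE₂²) = √(0.00047524 + 0.0004888521) = 0.03105.
z* for 80% confidence is 1.282, so the margin of error is 1.282 × 0.03105 = 0.03981.
Point estimate p̂₁ − p̂₂ = 0.4608 − 0.4323 = 0.0285.
0.0285 ± 0.03981 → (-0.0113, 0.0683).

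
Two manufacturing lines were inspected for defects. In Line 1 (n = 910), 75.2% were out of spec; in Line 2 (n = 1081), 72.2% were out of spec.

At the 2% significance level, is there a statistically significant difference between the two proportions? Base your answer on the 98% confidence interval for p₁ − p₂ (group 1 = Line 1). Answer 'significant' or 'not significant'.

The two standard errors are √(0.7520×0.2480/910) = 0.01432 and √(0.7220×0.2780/1081) = 0.01363.
Because the samples are independent, SE_diff = √(0.01432² + 0.01363²) = 0.01977.
Using z* = 2.326 for 98%, ME = 2.326 × 0.01977 = 0.04599.
p̂₁ − p̂₂ = 0.0300; interval 0.0300 ± 0.04599 gives (-0.01599, 0.07599).
The interval (-0.01599, 0.07599) contains 0, so the difference is not significant.

not significant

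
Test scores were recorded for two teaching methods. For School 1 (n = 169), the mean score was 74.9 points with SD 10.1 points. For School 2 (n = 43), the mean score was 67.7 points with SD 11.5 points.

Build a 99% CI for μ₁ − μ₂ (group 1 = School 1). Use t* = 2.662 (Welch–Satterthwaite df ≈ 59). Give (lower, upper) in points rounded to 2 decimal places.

SE₁ = s₁/√n₁ = 10.1/√169 = 0.7769; SE₂ = 11.5/√43 = 1.7537.
Independent samples, unequal variances: SE_diff = √(SE₁² + SE₂²) = √(0.60357361 + 3.07546369) = 1.9181.
t* = 2.662, so margin of error = 2.662 × 1.9181 = 5.1060.
Difference in means = 74.9 − 67.7 = 7.2000.
7.2000 ± 5.1060 → (2.09, 12.31).

(2.09, 12.31)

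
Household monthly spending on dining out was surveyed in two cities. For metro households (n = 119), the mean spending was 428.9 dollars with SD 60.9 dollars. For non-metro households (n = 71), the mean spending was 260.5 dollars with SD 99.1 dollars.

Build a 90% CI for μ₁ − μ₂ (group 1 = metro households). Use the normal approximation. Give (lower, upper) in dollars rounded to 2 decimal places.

Per-group SEs: s₁/√n₁ = 60.9/√119 = 5.5827, s₂/√n₂ = 99.1/√71 = 11.7610.
Unpooled SE of the difference: √(31.16653929 + 138.321121) = 13.0187.
Margin of error = z* · SE = 1.645 × 13.0187 = 21.4158.
x̄₁ − x̄₂ = 428.9 − 260.5 = 168.4000.
CI: 168.4000 ± 21.4158 = (146.98, 189.82).

(146.98, 189.82)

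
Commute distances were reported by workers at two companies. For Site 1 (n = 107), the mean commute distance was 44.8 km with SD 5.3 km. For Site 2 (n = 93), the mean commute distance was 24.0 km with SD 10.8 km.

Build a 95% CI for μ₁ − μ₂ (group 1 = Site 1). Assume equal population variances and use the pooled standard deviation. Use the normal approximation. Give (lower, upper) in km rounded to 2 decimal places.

Pooled variance s_p² = [106·5.3² + 92·10.8²] / (107+93−2) = 69.2344, so s_p = 8.3207.
SE_diff = s_p·√(1/n₁ + 1/n₂) = 8.3207·√(1/107 + 1/93) = 1.1796.
z* = 1.960; margin = 1.960 × 1.1796 = 2.3120.
Difference = 44.8 − 24.0 = 20.8000.
20.8000 ± 2.3120 → (18.49, 23.11).

(18.49, 23.11)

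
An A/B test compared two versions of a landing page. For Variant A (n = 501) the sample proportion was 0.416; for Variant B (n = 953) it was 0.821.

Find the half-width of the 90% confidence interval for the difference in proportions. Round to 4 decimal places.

0.0416

Each SE is √(p̂(1−p̂)/n): √(0.4160·0.5840/501) = 0.02202 and √(0.8210·0.1790/953) = 0.01242.
SE(p̂₁ − p̂₂) = √(SE₁² + SE₂²) = √(0.0004848804 + 0.0001542564) = 0.02528, since the two samples are independent.
At 90% confidence z* = 1.645; margin = 1.645 × 0.02528 = 0.04159.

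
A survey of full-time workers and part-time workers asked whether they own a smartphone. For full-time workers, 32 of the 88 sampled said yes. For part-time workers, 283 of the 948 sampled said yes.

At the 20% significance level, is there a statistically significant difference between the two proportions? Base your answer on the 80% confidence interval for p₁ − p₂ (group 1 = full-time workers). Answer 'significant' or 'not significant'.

First, p̂₁ = 32/88 = 0.3636; p̂₂ = 283/948 = 0.2985.
The two standard errors are √(0.3636×0.6364/88) = 0.05128 and √(0.2985×0.7015/948) = 0.01486.
Because the samples are independent, SE_diff = √(0.05128² + 0.01486²) = 0.05339.
Using z* = 1.282 for 80%, ME = 1.282 × 0.05339 = 0.06845.
p̂₁ − p̂₂ = 0.0651; interval 0.0651 ± 0.06845 gives (-0.00335, 0.13355).
The interval (-0.00335, 0.13355) contains 0, so the difference is not significant.

not significant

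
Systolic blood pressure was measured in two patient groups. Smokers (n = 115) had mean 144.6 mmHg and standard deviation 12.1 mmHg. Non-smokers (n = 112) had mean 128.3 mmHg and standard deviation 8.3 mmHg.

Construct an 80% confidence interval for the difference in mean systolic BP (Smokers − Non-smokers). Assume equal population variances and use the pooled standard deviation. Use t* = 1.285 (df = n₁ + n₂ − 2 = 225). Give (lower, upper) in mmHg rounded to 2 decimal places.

(14.53, 18.07)

s_p = √[((n₁−1)s₁² + (n₂−1)s₂²)/(n₁+n₂−2)] = √[(114·12.1² + 111·8.3²)/225] = 10.4003.
SE = 10.4003·√(1/115 + 1/112) = 1.3807.
With t* = 1.285, margin = 1.285 × 1.3807 = 1.7742.
x̄₁ − x̄₂ = 144.6 − 128.3 = 16.3000; interval 16.3000 ± 1.7742 = (14.53, 18.07).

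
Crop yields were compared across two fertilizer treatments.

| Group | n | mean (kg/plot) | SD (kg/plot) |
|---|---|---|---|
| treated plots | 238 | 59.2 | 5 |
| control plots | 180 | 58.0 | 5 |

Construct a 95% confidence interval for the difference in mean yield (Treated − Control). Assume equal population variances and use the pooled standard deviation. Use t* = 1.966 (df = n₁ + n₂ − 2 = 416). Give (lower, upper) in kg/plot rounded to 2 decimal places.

(0.23, 2.17)

Pooled variance s_p² = [237·5² + 179·5²] / (238+180−2) = 25.0000, so s_p = 5.0000.
SE_diff = s_p·√(1/n₁ + 1/n₂) = 5.0000·√(1/238 + 1/180) = 0.4939.
t* = 1.966; margin = 1.966 × 0.4939 = 0.9710.
Difference = 59.2 − 58.0 = 1.2000.
1.2000 ± 0.9710 → (0.23, 2.17).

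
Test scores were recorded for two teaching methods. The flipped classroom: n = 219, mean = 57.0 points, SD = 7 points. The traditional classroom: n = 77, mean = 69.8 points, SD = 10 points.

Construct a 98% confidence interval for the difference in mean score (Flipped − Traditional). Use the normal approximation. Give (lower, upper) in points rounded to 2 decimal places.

(-15.67, -9.93)

Standard errors of each mean: 7/√219 = 0.4730 and 10/√77 = 1.1396.
SE(x̄₁ − x̄₂) = √(0.4730² + 1.1396²) = 1.2339 for independent samples with unequal variances.
With z* = 2.326, the margin is 2.326 × 1.2339 = 2.8701.
x̄₁ − x̄₂ = 57.0 − 69.8 = -12.8000; the interval is -12.8000 ± 2.8701 = (-15.67, -9.93).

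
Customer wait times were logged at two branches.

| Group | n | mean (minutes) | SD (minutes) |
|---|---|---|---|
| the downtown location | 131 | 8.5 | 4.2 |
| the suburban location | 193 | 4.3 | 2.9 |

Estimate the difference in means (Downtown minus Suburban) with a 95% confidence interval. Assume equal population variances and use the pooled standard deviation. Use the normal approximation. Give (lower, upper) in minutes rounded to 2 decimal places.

Pooled variance s_p² = [130·4.2² + 192·2.9²] / (131+193−2) = 12.1364, so s_p = 3.4837.
SE_diff = s_p·√(1/n₁ + 1/n₂) = 3.4837·√(1/131 + 1/193) = 0.3944.
z* = 1.960; margin = 1.960 × 0.3944 = 0.7730.
Difference = 8.5 − 4.3 = 4.2000.
4.2000 ± 0.7730 → (3.43, 4.97).

(3.43, 4.97)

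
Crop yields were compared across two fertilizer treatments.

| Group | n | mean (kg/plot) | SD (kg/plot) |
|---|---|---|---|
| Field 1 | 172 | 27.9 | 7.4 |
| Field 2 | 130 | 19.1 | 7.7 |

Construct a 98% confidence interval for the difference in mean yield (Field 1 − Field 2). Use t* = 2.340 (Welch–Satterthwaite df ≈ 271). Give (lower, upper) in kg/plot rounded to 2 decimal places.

(6.74, 10.86)

Standard errors of each mean: 7.4/√172 = 0.5642 and 7.7/√130 = 0.6753.
SE(x̄₁ − x̄₂) = √(0.5642² + 0.6753²) = 0.8800 for independent samples with unequal variances.
With t* = 2.340, the margin is 2.340 × 0.8800 = 2.0592.
x̄₁ − x̄₂ = 27.9 − 19.1 = 8.8000; the interval is 8.8000 ± 2.0592 = (6.74, 10.86).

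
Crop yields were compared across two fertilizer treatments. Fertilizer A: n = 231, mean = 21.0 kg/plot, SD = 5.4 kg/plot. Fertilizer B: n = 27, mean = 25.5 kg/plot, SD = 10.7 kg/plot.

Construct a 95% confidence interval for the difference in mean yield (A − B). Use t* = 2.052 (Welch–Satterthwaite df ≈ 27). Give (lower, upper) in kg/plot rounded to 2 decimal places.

Standard errors of each mean: 5.4/√231 = 0.3553 and 10.7/√27 = 2.0592.
SE(x̄₁ − x̄₂) = √(0.3553² + 2.0592²) = 2.0896 for independent samples with unequal variances.
With t* = 2.052, the margin is 2.052 × 2.0896 = 4.2879.
x̄₁ − x̄₂ = 21.0 − 25.5 = -4.5000; the interval is -4.5000 ± 4.2879 = (-8.79, -0.21).

(-8.79, -0.21)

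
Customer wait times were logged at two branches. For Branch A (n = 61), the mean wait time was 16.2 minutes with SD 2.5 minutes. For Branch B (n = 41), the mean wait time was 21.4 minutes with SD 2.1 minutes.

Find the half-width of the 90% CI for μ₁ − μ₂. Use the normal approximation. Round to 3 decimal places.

Standard errors of each mean: 2.5/√61 = 0.3201 and 2.1/√41 = 0.3280.
SE(x̄₁ − x̄₂) = √(0.3201² + 0.3280²) = 0.4583 for independent samples with unequal variances.
With z* = 1.645, the margin is 1.645 × 0.4583 = 0.7539.

0.754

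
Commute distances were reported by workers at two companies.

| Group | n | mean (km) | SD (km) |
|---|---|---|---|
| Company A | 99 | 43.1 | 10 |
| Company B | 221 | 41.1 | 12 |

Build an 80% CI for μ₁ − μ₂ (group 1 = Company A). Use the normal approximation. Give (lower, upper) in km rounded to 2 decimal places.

(0.35, 3.65)

SE₁ = s₁/√n₁ = 10/√99 = 1.0050; SE₂ = 12/√221 = 0.8072.
Independent samples, unequal variances: SE_diff = √(SE₁² + SE₂²) = √(1.010025 + 0.65157184) = 1.2890.
z* = 1.282, so margin of error = 1.282 × 1.2890 = 1.6525.
Difference in means = 43.1 − 41.1 = 2.0000.
2.0000 ± 1.6525 → (0.35, 3.65).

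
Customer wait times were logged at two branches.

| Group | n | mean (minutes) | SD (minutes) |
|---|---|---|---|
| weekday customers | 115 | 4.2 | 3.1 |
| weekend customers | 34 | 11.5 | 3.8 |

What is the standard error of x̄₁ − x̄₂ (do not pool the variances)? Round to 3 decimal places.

0.713

Per-group SEs: s₁/√n₁ = 3.1/√115 = 0.2891, s₂/√n₂ = 3.8/√34 = 0.6517.
Unpooled SE of the difference: √(0.08357881 + 0.42471289) = 0.7129.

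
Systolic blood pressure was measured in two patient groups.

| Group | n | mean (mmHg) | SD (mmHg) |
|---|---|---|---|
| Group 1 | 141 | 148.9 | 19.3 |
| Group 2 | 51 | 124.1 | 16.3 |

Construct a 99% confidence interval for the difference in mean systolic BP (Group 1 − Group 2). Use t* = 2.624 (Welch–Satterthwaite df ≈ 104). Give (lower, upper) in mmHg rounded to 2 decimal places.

(17.45, 32.15)

Per-group SEs: s₁/√n₁ = 19.3/√141 = 1.6254, s₂/√n₂ = 16.3/√51 = 2.2825.
Unpooled SE of the difference: √(2.64192516 + 5.20980625) = 2.8021.
Margin of error = t* · SE = 2.624 × 2.8021 = 7.3527.
x̄₁ − x̄₂ = 148.9 − 124.1 = 24.8000.
CI: 24.8000 ± 7.3527 = (17.45, 32.15).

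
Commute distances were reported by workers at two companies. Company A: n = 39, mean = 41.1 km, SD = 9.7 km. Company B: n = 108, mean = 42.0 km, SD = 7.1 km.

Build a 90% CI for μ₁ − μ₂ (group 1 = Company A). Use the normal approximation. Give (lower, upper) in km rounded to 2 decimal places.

Per-group SEs: s₁/√n₁ = 9.7/√39 = 1.5532, s₂/√n₂ = 7.1/√108 = 0.6832.
Unpooled SE of the difference: √(2.41243024 + 0.46676224) = 1.6968.
Margin of error = z* · SE = 1.645 × 1.6968 = 2.7912.
x̄₁ − x̄₂ = 41.1 − 42.0 = -0.9000.
CI: -0.9000 ± 2.7912 = (-3.69, 1.89).

(-3.69, 1.89)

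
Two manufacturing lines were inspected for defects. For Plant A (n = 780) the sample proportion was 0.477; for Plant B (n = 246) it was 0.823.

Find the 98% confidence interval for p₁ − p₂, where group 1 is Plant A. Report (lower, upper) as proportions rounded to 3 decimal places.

(-0.416, -0.276)

SE₁ = √(p̂₁(1−p̂₁)/n₁) = √(0.4770·0.5230/780) = 0.01788; SE₂ = √(0.8230·0.1770/246) = 0.02433.
Independent samples: SE of the difference = √(SE₁² + SE₂²) = √(0.0003196944 + 0.0005919489) = 0.03019.
z* for 98% confidence is 2.326, so the margin of error is 2.326 × 0.03019 = 0.07022.
Point estimate p̂₁ − p̂₂ = 0.4770 − 0.8230 = -0.3460.
-0.3460 ± 0.07022 → (-0.416, -0.276).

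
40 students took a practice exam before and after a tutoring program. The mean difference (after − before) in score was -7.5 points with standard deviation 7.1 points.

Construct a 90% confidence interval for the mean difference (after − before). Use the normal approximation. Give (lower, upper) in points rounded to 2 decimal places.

Paired design: SE = s_d/√n = 7.1/√40 = 1.1226.
z* = 1.645; margin of error = 1.645 × 1.1226 = 1.8467.
-7.5 ± 1.8467 → (-9.35, -5.65).

(-9.35, -5.65)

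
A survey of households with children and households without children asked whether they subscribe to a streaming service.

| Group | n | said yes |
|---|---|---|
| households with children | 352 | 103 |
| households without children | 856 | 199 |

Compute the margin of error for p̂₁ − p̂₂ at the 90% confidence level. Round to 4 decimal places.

p̂₁ = 103/352 = 0.2926 and p̂₂ = 199/856 = 0.2325.
SE₁ = √(p̂₁(1−p̂₁)/n₁) = √(0.2926·0.7074/352) = 0.02425; SE₂ = √(0.2325·0.7675/856) = 0.01444.
Independent samples: SE of the difference = √(SE₁² + SE₂²) = √(0.0005880625 + 0.0002085136) = 0.02822.
z* for 90% confidence is 1.645, so the margin of error is 1.645 × 0.02822 = 0.04642.

0.0464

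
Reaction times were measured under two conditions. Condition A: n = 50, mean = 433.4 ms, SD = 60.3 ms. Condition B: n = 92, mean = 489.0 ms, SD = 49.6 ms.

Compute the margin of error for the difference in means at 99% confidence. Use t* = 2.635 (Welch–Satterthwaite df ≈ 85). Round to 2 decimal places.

Per-group SEs: s₁/√n₁ = 60.3/√50 = 8.5277, s₂/√n₂ = 49.6/√92 = 5.1712.
Unpooled SE of the difference: √(72.72166729 + 26.74130944) = 9.9731.
Margin of error = t* · SE = 2.635 × 9.9731 = 26.2791.

26.28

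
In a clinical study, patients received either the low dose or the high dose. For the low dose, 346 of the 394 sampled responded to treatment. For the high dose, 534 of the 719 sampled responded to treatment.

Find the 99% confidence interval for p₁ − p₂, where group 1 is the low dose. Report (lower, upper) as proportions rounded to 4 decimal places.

(0.0758, 0.1952)

p̂₁ = 346/394 = 0.8782 and p̂₂ = 534/719 = 0.7427.
SE₁ = √(p̂₁(1−p̂₁)/n₁) = √(0.8782·0.1218/394) = 0.01648; SE₂ = √(0.7427·0.2573/719) = 0.01630.
Independent samples: SE of the difference = √(SE₁² + SE₂²) = √(0.0002715904 + 0.00026569) = 0.02318.
z* for 99% confidence is 2.576, so the margin of error is 2.576 × 0.02318 = 0.05971.
Point estimate p̂₁ − p̂₂ = 0.8782 − 0.7427 = 0.1355.
0.1355 ± 0.05971 → (0.0758, 0.1952).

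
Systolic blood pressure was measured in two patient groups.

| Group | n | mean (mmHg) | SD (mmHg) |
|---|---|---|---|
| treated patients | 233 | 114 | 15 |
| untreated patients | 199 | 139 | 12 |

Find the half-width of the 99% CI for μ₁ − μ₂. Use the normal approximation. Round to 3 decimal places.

SE₁ = s₁/√n₁ = 15/√233 = 0.9827; SE₂ = 12/√199 = 0.8507.
Independent samples, unequal variances: SE_diff = √(SE₁² + SE₂²) = √(0.96569929 + 0.72369049) = 1.2998.
z* = 2.576, so margin of error = 2.576 × 1.2998 = 3.3483.

3.348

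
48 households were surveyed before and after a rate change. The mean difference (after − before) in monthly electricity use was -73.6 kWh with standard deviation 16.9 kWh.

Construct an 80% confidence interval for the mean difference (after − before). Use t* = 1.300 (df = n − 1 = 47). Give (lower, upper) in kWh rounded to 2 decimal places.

Paired design: SE = s_d/√n = 16.9/√48 = 2.4393.
t* = 1.300; margin of error = 1.300 × 2.4393 = 3.1711.
-73.6 ± 3.1711 → (-76.77, -70.43).

(-76.77, -70.43)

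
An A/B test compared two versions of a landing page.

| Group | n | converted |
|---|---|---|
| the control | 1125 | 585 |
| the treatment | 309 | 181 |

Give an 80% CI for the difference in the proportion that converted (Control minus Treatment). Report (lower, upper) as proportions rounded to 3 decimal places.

Sample proportions: 585/1125 = 0.5200, 181/309 = 0.5858.
Each SE is √(p̂(1−p̂)/n): √(0.5200·0.4800/1125) = 0.01490 and √(0.5858·0.4142/309) = 0.02802.
SE(p̂₁ − p̂₂) = √(SE₁² + SE₂²) = √(0.00022201 + 0.0007851204) = 0.03174, since the two samples are independent.
At 80% confidence z* = 1.282; margin = 1.282 × 0.03174 = 0.04069.
The difference is 0.5200 − 0.5858 = -0.0658, so the interval is -0.0658 ± 0.04069 = (-0.106, -0.025).

(-0.106, -0.025)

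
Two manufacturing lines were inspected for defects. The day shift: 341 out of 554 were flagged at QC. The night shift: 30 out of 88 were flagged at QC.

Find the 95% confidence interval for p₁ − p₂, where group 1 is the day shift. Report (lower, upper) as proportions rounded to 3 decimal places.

(0.168, 0.382)

Sample proportions: 341/554 = 0.6155, 30/88 = 0.3409.
Each SE is √(p̂(1−p̂)/n): √(0.6155·0.3845/554) = 0.02067 and √(0.3409·0.6591/88) = 0.05053.
SE(p̂₁ − p̂₂) = √(SE₁² + SE₂²) = √(0.0004272489 + 0.0025532809) = 0.05459, since the two samples are independent.
At 95% confidence z* = 1.960; margin = 1.960 × 0.05459 = 0.10700.
The difference is 0.6155 − 0.3409 = 0.2746, so the interval is 0.2746 ± 0.10700 = (0.168, 0.382).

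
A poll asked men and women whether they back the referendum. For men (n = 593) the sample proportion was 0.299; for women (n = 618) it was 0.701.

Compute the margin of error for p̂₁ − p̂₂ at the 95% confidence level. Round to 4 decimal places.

0.0516

SE₁ = √(p̂₁(1−p̂₁)/n₁) = √(0.2990·0.7010/593) = 0.01880; SE₂ = √(0.7010·0.2990/618) = 0.01842.
Independent samples: SE of the difference = √(SE₁² + SE₂²) = √(0.00035344 + 0.0003392964) = 0.02632.
z* for 95% confidence is 1.960, so the margin of error is 1.960 × 0.02632 = 0.05159.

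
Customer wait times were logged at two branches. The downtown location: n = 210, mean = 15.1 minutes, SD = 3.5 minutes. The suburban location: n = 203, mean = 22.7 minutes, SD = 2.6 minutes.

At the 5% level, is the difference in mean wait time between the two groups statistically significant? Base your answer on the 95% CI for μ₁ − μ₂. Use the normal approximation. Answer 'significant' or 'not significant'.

Per-group SEs: s₁/√n₁ = 3.5/√210 = 0.2415, s₂/√n₂ = 2.6/√203 = 0.1825.
Unpooled SE of the difference: √(0.05832225 + 0.03330625) = 0.3027.
Margin of error = z* · SE = 1.960 × 0.3027 = 0.5933.
x̄₁ − x̄₂ = 15.1 − 22.7 = -7.6000.
CI: -7.6000 ± 0.5933 = (-8.1933, -7.0067).
The interval (-8.1933, -7.0067) does not contain 0, so the difference is significant.

significant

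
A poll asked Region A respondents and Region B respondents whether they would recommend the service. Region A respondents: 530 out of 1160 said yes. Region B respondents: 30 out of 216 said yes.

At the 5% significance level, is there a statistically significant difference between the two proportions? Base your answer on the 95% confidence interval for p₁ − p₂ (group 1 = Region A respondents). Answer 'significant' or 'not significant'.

First, p̂₁ = 530/1160 = 0.4569; p̂₂ = 30/216 = 0.1389.
The two standard errors are √(0.4569×0.5431/1160) = 0.01463 and √(0.1389×0.8611/216) = 0.02353.
Because the samples are independent, SE_diff = √(0.01463² + 0.02353²) = 0.02771.
Using z* = 1.960 for 95%, ME = 1.960 × 0.02771 = 0.05431.
p̂₁ − p̂₂ = 0.3180; interval 0.3180 ± 0.05431 gives (0.26369, 0.37231).
The interval (0.26369, 0.37231) does not contain 0, so the difference is significant.

significant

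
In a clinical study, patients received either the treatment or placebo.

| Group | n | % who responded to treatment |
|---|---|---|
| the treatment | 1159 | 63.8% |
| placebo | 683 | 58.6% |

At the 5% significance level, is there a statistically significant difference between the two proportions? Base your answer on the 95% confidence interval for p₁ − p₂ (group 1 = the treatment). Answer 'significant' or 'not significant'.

Each SE is √(p̂(1−p̂)/n): √(0.6380·0.3620/1159) = 0.01412 and √(0.5860·0.4140/683) = 0.01885.
SE(p̂₁ − p̂₂) = √(SE₁² + SE₂²) = √(0.0001993744 + 0.0003553225) = 0.02355, since the two samples are independent.
At 95% confidence z* = 1.960; margin = 1.960 × 0.02355 = 0.04616.
The difference is 0.6380 − 0.5860 = 0.0520, so the interval is 0.0520 ± 0.04616 = (0.00584, 0.09816).
The interval (0.00584, 0.09816) does not contain 0, so the difference is significant.

significant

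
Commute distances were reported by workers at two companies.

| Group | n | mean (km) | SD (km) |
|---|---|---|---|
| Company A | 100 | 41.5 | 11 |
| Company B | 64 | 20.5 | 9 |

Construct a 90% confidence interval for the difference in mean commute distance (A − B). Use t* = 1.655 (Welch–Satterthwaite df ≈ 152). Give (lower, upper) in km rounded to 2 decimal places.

Per-group SEs: s₁/√n₁ = 11/√100 = 1.1000, s₂/√n₂ = 9/√64 = 1.1250.
Unpooled SE of the difference: √(1.21 + 1.265625) = 1.5734.
Margin of error = t* · SE = 1.655 × 1.5734 = 2.6040.
x̄₁ − x̄₂ = 41.5 − 20.5 = 21.0000.
CI: 21.0000 ± 2.6040 = (18.40, 23.60).

(18.40, 23.60)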